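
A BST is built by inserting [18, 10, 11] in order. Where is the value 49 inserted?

Starting tree (level order): [18, 10, None, None, 11]
Insertion path: 18
Result: insert 49 as right child of 18
Final tree (level order): [18, 10, 49, None, 11]


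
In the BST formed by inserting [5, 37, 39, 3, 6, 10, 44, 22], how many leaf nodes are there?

Tree built from: [5, 37, 39, 3, 6, 10, 44, 22]
Tree (level-order array): [5, 3, 37, None, None, 6, 39, None, 10, None, 44, None, 22]
Rule: A leaf has 0 children.
Per-node child counts:
  node 5: 2 child(ren)
  node 3: 0 child(ren)
  node 37: 2 child(ren)
  node 6: 1 child(ren)
  node 10: 1 child(ren)
  node 22: 0 child(ren)
  node 39: 1 child(ren)
  node 44: 0 child(ren)
Matching nodes: [3, 22, 44]
Count of leaf nodes: 3


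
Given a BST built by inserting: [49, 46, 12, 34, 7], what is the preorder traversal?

Tree insertion order: [49, 46, 12, 34, 7]
Tree (level-order array): [49, 46, None, 12, None, 7, 34]
Preorder traversal: [49, 46, 12, 7, 34]


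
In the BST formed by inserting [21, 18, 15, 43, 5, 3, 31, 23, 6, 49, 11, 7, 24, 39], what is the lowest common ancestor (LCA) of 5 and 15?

Tree insertion order: [21, 18, 15, 43, 5, 3, 31, 23, 6, 49, 11, 7, 24, 39]
Tree (level-order array): [21, 18, 43, 15, None, 31, 49, 5, None, 23, 39, None, None, 3, 6, None, 24, None, None, None, None, None, 11, None, None, 7]
In a BST, the LCA of p=5, q=15 is the first node v on the
root-to-leaf path with p <= v <= q (go left if both < v, right if both > v).
Walk from root:
  at 21: both 5 and 15 < 21, go left
  at 18: both 5 and 15 < 18, go left
  at 15: 5 <= 15 <= 15, this is the LCA
LCA = 15


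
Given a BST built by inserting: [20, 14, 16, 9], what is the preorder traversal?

Tree insertion order: [20, 14, 16, 9]
Tree (level-order array): [20, 14, None, 9, 16]
Preorder traversal: [20, 14, 9, 16]


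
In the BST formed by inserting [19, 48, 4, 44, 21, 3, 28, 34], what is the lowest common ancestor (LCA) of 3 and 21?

Tree insertion order: [19, 48, 4, 44, 21, 3, 28, 34]
Tree (level-order array): [19, 4, 48, 3, None, 44, None, None, None, 21, None, None, 28, None, 34]
In a BST, the LCA of p=3, q=21 is the first node v on the
root-to-leaf path with p <= v <= q (go left if both < v, right if both > v).
Walk from root:
  at 19: 3 <= 19 <= 21, this is the LCA
LCA = 19


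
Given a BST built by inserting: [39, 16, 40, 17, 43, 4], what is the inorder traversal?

Tree insertion order: [39, 16, 40, 17, 43, 4]
Tree (level-order array): [39, 16, 40, 4, 17, None, 43]
Inorder traversal: [4, 16, 17, 39, 40, 43]


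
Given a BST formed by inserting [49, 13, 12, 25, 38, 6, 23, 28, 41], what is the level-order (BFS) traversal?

Tree insertion order: [49, 13, 12, 25, 38, 6, 23, 28, 41]
Tree (level-order array): [49, 13, None, 12, 25, 6, None, 23, 38, None, None, None, None, 28, 41]
BFS from the root, enqueuing left then right child of each popped node:
  queue [49] -> pop 49, enqueue [13], visited so far: [49]
  queue [13] -> pop 13, enqueue [12, 25], visited so far: [49, 13]
  queue [12, 25] -> pop 12, enqueue [6], visited so far: [49, 13, 12]
  queue [25, 6] -> pop 25, enqueue [23, 38], visited so far: [49, 13, 12, 25]
  queue [6, 23, 38] -> pop 6, enqueue [none], visited so far: [49, 13, 12, 25, 6]
  queue [23, 38] -> pop 23, enqueue [none], visited so far: [49, 13, 12, 25, 6, 23]
  queue [38] -> pop 38, enqueue [28, 41], visited so far: [49, 13, 12, 25, 6, 23, 38]
  queue [28, 41] -> pop 28, enqueue [none], visited so far: [49, 13, 12, 25, 6, 23, 38, 28]
  queue [41] -> pop 41, enqueue [none], visited so far: [49, 13, 12, 25, 6, 23, 38, 28, 41]
Result: [49, 13, 12, 25, 6, 23, 38, 28, 41]


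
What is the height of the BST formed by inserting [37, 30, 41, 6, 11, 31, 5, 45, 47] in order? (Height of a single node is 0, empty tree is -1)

Insertion order: [37, 30, 41, 6, 11, 31, 5, 45, 47]
Tree (level-order array): [37, 30, 41, 6, 31, None, 45, 5, 11, None, None, None, 47]
Compute height bottom-up (empty subtree = -1):
  height(5) = 1 + max(-1, -1) = 0
  height(11) = 1 + max(-1, -1) = 0
  height(6) = 1 + max(0, 0) = 1
  height(31) = 1 + max(-1, -1) = 0
  height(30) = 1 + max(1, 0) = 2
  height(47) = 1 + max(-1, -1) = 0
  height(45) = 1 + max(-1, 0) = 1
  height(41) = 1 + max(-1, 1) = 2
  height(37) = 1 + max(2, 2) = 3
Height = 3


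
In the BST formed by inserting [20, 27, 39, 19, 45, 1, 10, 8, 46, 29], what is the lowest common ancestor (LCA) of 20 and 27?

Tree insertion order: [20, 27, 39, 19, 45, 1, 10, 8, 46, 29]
Tree (level-order array): [20, 19, 27, 1, None, None, 39, None, 10, 29, 45, 8, None, None, None, None, 46]
In a BST, the LCA of p=20, q=27 is the first node v on the
root-to-leaf path with p <= v <= q (go left if both < v, right if both > v).
Walk from root:
  at 20: 20 <= 20 <= 27, this is the LCA
LCA = 20


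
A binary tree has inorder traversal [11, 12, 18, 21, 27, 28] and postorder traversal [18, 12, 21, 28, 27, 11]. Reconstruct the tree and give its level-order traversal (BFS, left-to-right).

Inorder:   [11, 12, 18, 21, 27, 28]
Postorder: [18, 12, 21, 28, 27, 11]
Algorithm: postorder visits root last, so walk postorder right-to-left;
each value is the root of the current inorder slice — split it at that
value, recurse on the right subtree first, then the left.
Recursive splits:
  root=11; inorder splits into left=[], right=[12, 18, 21, 27, 28]
  root=27; inorder splits into left=[12, 18, 21], right=[28]
  root=28; inorder splits into left=[], right=[]
  root=21; inorder splits into left=[12, 18], right=[]
  root=12; inorder splits into left=[], right=[18]
  root=18; inorder splits into left=[], right=[]
Reconstructed level-order: [11, 27, 21, 28, 12, 18]


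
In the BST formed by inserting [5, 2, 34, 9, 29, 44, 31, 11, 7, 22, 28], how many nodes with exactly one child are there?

Tree built from: [5, 2, 34, 9, 29, 44, 31, 11, 7, 22, 28]
Tree (level-order array): [5, 2, 34, None, None, 9, 44, 7, 29, None, None, None, None, 11, 31, None, 22, None, None, None, 28]
Rule: These are nodes with exactly 1 non-null child.
Per-node child counts:
  node 5: 2 child(ren)
  node 2: 0 child(ren)
  node 34: 2 child(ren)
  node 9: 2 child(ren)
  node 7: 0 child(ren)
  node 29: 2 child(ren)
  node 11: 1 child(ren)
  node 22: 1 child(ren)
  node 28: 0 child(ren)
  node 31: 0 child(ren)
  node 44: 0 child(ren)
Matching nodes: [11, 22]
Count of nodes with exactly one child: 2


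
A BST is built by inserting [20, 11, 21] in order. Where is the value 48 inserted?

Starting tree (level order): [20, 11, 21]
Insertion path: 20 -> 21
Result: insert 48 as right child of 21
Final tree (level order): [20, 11, 21, None, None, None, 48]


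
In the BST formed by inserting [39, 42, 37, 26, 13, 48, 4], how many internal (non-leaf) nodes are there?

Tree built from: [39, 42, 37, 26, 13, 48, 4]
Tree (level-order array): [39, 37, 42, 26, None, None, 48, 13, None, None, None, 4]
Rule: An internal node has at least one child.
Per-node child counts:
  node 39: 2 child(ren)
  node 37: 1 child(ren)
  node 26: 1 child(ren)
  node 13: 1 child(ren)
  node 4: 0 child(ren)
  node 42: 1 child(ren)
  node 48: 0 child(ren)
Matching nodes: [39, 37, 26, 13, 42]
Count of internal (non-leaf) nodes: 5


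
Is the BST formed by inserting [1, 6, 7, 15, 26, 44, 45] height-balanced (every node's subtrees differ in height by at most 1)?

Tree (level-order array): [1, None, 6, None, 7, None, 15, None, 26, None, 44, None, 45]
Definition: a tree is height-balanced if, at every node, |h(left) - h(right)| <= 1 (empty subtree has height -1).
Bottom-up per-node check:
  node 45: h_left=-1, h_right=-1, diff=0 [OK], height=0
  node 44: h_left=-1, h_right=0, diff=1 [OK], height=1
  node 26: h_left=-1, h_right=1, diff=2 [FAIL (|-1-1|=2 > 1)], height=2
  node 15: h_left=-1, h_right=2, diff=3 [FAIL (|-1-2|=3 > 1)], height=3
  node 7: h_left=-1, h_right=3, diff=4 [FAIL (|-1-3|=4 > 1)], height=4
  node 6: h_left=-1, h_right=4, diff=5 [FAIL (|-1-4|=5 > 1)], height=5
  node 1: h_left=-1, h_right=5, diff=6 [FAIL (|-1-5|=6 > 1)], height=6
Node 26 violates the condition: |-1 - 1| = 2 > 1.
Result: Not balanced


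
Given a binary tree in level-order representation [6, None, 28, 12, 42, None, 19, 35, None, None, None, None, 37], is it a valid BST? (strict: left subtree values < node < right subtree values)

Level-order array: [6, None, 28, 12, 42, None, 19, 35, None, None, None, None, 37]
Validate using subtree bounds (lo, hi): at each node, require lo < value < hi,
then recurse left with hi=value and right with lo=value.
Preorder trace (stopping at first violation):
  at node 6 with bounds (-inf, +inf): OK
  at node 28 with bounds (6, +inf): OK
  at node 12 with bounds (6, 28): OK
  at node 19 with bounds (12, 28): OK
  at node 42 with bounds (28, +inf): OK
  at node 35 with bounds (28, 42): OK
  at node 37 with bounds (35, 42): OK
No violation found at any node.
Result: Valid BST


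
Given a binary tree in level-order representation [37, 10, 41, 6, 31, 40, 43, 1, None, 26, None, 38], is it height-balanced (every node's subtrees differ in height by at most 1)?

Tree (level-order array): [37, 10, 41, 6, 31, 40, 43, 1, None, 26, None, 38]
Definition: a tree is height-balanced if, at every node, |h(left) - h(right)| <= 1 (empty subtree has height -1).
Bottom-up per-node check:
  node 1: h_left=-1, h_right=-1, diff=0 [OK], height=0
  node 6: h_left=0, h_right=-1, diff=1 [OK], height=1
  node 26: h_left=-1, h_right=-1, diff=0 [OK], height=0
  node 31: h_left=0, h_right=-1, diff=1 [OK], height=1
  node 10: h_left=1, h_right=1, diff=0 [OK], height=2
  node 38: h_left=-1, h_right=-1, diff=0 [OK], height=0
  node 40: h_left=0, h_right=-1, diff=1 [OK], height=1
  node 43: h_left=-1, h_right=-1, diff=0 [OK], height=0
  node 41: h_left=1, h_right=0, diff=1 [OK], height=2
  node 37: h_left=2, h_right=2, diff=0 [OK], height=3
All nodes satisfy the balance condition.
Result: Balanced


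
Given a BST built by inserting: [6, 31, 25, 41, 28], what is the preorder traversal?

Tree insertion order: [6, 31, 25, 41, 28]
Tree (level-order array): [6, None, 31, 25, 41, None, 28]
Preorder traversal: [6, 31, 25, 28, 41]


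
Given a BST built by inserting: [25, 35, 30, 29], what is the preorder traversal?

Tree insertion order: [25, 35, 30, 29]
Tree (level-order array): [25, None, 35, 30, None, 29]
Preorder traversal: [25, 35, 30, 29]


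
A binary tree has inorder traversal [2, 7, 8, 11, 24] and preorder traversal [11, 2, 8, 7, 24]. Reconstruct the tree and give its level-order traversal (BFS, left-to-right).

Inorder:  [2, 7, 8, 11, 24]
Preorder: [11, 2, 8, 7, 24]
Algorithm: preorder visits root first, so consume preorder in order;
for each root, split the current inorder slice at that value into
left-subtree inorder and right-subtree inorder, then recurse.
Recursive splits:
  root=11; inorder splits into left=[2, 7, 8], right=[24]
  root=2; inorder splits into left=[], right=[7, 8]
  root=8; inorder splits into left=[7], right=[]
  root=7; inorder splits into left=[], right=[]
  root=24; inorder splits into left=[], right=[]
Reconstructed level-order: [11, 2, 24, 8, 7]


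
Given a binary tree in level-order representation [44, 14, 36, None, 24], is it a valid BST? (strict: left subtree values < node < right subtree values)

Level-order array: [44, 14, 36, None, 24]
Validate using subtree bounds (lo, hi): at each node, require lo < value < hi,
then recurse left with hi=value and right with lo=value.
Preorder trace (stopping at first violation):
  at node 44 with bounds (-inf, +inf): OK
  at node 14 with bounds (-inf, 44): OK
  at node 24 with bounds (14, 44): OK
  at node 36 with bounds (44, +inf): VIOLATION
Node 36 violates its bound: not (44 < 36 < +inf).
Result: Not a valid BST


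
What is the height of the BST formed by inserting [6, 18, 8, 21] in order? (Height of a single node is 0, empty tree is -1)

Insertion order: [6, 18, 8, 21]
Tree (level-order array): [6, None, 18, 8, 21]
Compute height bottom-up (empty subtree = -1):
  height(8) = 1 + max(-1, -1) = 0
  height(21) = 1 + max(-1, -1) = 0
  height(18) = 1 + max(0, 0) = 1
  height(6) = 1 + max(-1, 1) = 2
Height = 2


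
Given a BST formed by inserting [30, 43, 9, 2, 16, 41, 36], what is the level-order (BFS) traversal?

Tree insertion order: [30, 43, 9, 2, 16, 41, 36]
Tree (level-order array): [30, 9, 43, 2, 16, 41, None, None, None, None, None, 36]
BFS from the root, enqueuing left then right child of each popped node:
  queue [30] -> pop 30, enqueue [9, 43], visited so far: [30]
  queue [9, 43] -> pop 9, enqueue [2, 16], visited so far: [30, 9]
  queue [43, 2, 16] -> pop 43, enqueue [41], visited so far: [30, 9, 43]
  queue [2, 16, 41] -> pop 2, enqueue [none], visited so far: [30, 9, 43, 2]
  queue [16, 41] -> pop 16, enqueue [none], visited so far: [30, 9, 43, 2, 16]
  queue [41] -> pop 41, enqueue [36], visited so far: [30, 9, 43, 2, 16, 41]
  queue [36] -> pop 36, enqueue [none], visited so far: [30, 9, 43, 2, 16, 41, 36]
Result: [30, 9, 43, 2, 16, 41, 36]


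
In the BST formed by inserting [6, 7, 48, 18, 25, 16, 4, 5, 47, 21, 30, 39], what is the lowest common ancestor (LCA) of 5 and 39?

Tree insertion order: [6, 7, 48, 18, 25, 16, 4, 5, 47, 21, 30, 39]
Tree (level-order array): [6, 4, 7, None, 5, None, 48, None, None, 18, None, 16, 25, None, None, 21, 47, None, None, 30, None, None, 39]
In a BST, the LCA of p=5, q=39 is the first node v on the
root-to-leaf path with p <= v <= q (go left if both < v, right if both > v).
Walk from root:
  at 6: 5 <= 6 <= 39, this is the LCA
LCA = 6


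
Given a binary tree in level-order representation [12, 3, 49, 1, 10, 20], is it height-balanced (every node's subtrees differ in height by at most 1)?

Tree (level-order array): [12, 3, 49, 1, 10, 20]
Definition: a tree is height-balanced if, at every node, |h(left) - h(right)| <= 1 (empty subtree has height -1).
Bottom-up per-node check:
  node 1: h_left=-1, h_right=-1, diff=0 [OK], height=0
  node 10: h_left=-1, h_right=-1, diff=0 [OK], height=0
  node 3: h_left=0, h_right=0, diff=0 [OK], height=1
  node 20: h_left=-1, h_right=-1, diff=0 [OK], height=0
  node 49: h_left=0, h_right=-1, diff=1 [OK], height=1
  node 12: h_left=1, h_right=1, diff=0 [OK], height=2
All nodes satisfy the balance condition.
Result: Balanced


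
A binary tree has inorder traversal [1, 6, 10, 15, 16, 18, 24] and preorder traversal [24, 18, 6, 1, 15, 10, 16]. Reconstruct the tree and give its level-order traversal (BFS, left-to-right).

Inorder:  [1, 6, 10, 15, 16, 18, 24]
Preorder: [24, 18, 6, 1, 15, 10, 16]
Algorithm: preorder visits root first, so consume preorder in order;
for each root, split the current inorder slice at that value into
left-subtree inorder and right-subtree inorder, then recurse.
Recursive splits:
  root=24; inorder splits into left=[1, 6, 10, 15, 16, 18], right=[]
  root=18; inorder splits into left=[1, 6, 10, 15, 16], right=[]
  root=6; inorder splits into left=[1], right=[10, 15, 16]
  root=1; inorder splits into left=[], right=[]
  root=15; inorder splits into left=[10], right=[16]
  root=10; inorder splits into left=[], right=[]
  root=16; inorder splits into left=[], right=[]
Reconstructed level-order: [24, 18, 6, 1, 15, 10, 16]


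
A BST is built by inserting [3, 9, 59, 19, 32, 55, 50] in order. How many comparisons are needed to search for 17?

Search path for 17: 3 -> 9 -> 59 -> 19
Found: False
Comparisons: 4


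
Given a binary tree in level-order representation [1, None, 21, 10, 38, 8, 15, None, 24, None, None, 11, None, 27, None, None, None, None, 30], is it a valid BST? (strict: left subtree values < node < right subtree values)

Level-order array: [1, None, 21, 10, 38, 8, 15, None, 24, None, None, 11, None, 27, None, None, None, None, 30]
Validate using subtree bounds (lo, hi): at each node, require lo < value < hi,
then recurse left with hi=value and right with lo=value.
Preorder trace (stopping at first violation):
  at node 1 with bounds (-inf, +inf): OK
  at node 21 with bounds (1, +inf): OK
  at node 10 with bounds (1, 21): OK
  at node 8 with bounds (1, 10): OK
  at node 15 with bounds (10, 21): OK
  at node 11 with bounds (10, 15): OK
  at node 38 with bounds (21, +inf): OK
  at node 24 with bounds (38, +inf): VIOLATION
Node 24 violates its bound: not (38 < 24 < +inf).
Result: Not a valid BST


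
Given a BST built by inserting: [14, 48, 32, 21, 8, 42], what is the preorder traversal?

Tree insertion order: [14, 48, 32, 21, 8, 42]
Tree (level-order array): [14, 8, 48, None, None, 32, None, 21, 42]
Preorder traversal: [14, 8, 48, 32, 21, 42]


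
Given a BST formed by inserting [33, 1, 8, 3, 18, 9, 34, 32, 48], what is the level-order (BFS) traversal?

Tree insertion order: [33, 1, 8, 3, 18, 9, 34, 32, 48]
Tree (level-order array): [33, 1, 34, None, 8, None, 48, 3, 18, None, None, None, None, 9, 32]
BFS from the root, enqueuing left then right child of each popped node:
  queue [33] -> pop 33, enqueue [1, 34], visited so far: [33]
  queue [1, 34] -> pop 1, enqueue [8], visited so far: [33, 1]
  queue [34, 8] -> pop 34, enqueue [48], visited so far: [33, 1, 34]
  queue [8, 48] -> pop 8, enqueue [3, 18], visited so far: [33, 1, 34, 8]
  queue [48, 3, 18] -> pop 48, enqueue [none], visited so far: [33, 1, 34, 8, 48]
  queue [3, 18] -> pop 3, enqueue [none], visited so far: [33, 1, 34, 8, 48, 3]
  queue [18] -> pop 18, enqueue [9, 32], visited so far: [33, 1, 34, 8, 48, 3, 18]
  queue [9, 32] -> pop 9, enqueue [none], visited so far: [33, 1, 34, 8, 48, 3, 18, 9]
  queue [32] -> pop 32, enqueue [none], visited so far: [33, 1, 34, 8, 48, 3, 18, 9, 32]
Result: [33, 1, 34, 8, 48, 3, 18, 9, 32]


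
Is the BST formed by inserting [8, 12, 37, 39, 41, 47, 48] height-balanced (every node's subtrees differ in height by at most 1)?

Tree (level-order array): [8, None, 12, None, 37, None, 39, None, 41, None, 47, None, 48]
Definition: a tree is height-balanced if, at every node, |h(left) - h(right)| <= 1 (empty subtree has height -1).
Bottom-up per-node check:
  node 48: h_left=-1, h_right=-1, diff=0 [OK], height=0
  node 47: h_left=-1, h_right=0, diff=1 [OK], height=1
  node 41: h_left=-1, h_right=1, diff=2 [FAIL (|-1-1|=2 > 1)], height=2
  node 39: h_left=-1, h_right=2, diff=3 [FAIL (|-1-2|=3 > 1)], height=3
  node 37: h_left=-1, h_right=3, diff=4 [FAIL (|-1-3|=4 > 1)], height=4
  node 12: h_left=-1, h_right=4, diff=5 [FAIL (|-1-4|=5 > 1)], height=5
  node 8: h_left=-1, h_right=5, diff=6 [FAIL (|-1-5|=6 > 1)], height=6
Node 41 violates the condition: |-1 - 1| = 2 > 1.
Result: Not balanced


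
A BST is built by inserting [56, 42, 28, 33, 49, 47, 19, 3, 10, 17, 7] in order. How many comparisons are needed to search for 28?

Search path for 28: 56 -> 42 -> 28
Found: True
Comparisons: 3


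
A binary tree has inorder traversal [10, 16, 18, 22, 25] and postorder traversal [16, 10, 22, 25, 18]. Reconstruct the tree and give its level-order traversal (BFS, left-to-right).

Inorder:   [10, 16, 18, 22, 25]
Postorder: [16, 10, 22, 25, 18]
Algorithm: postorder visits root last, so walk postorder right-to-left;
each value is the root of the current inorder slice — split it at that
value, recurse on the right subtree first, then the left.
Recursive splits:
  root=18; inorder splits into left=[10, 16], right=[22, 25]
  root=25; inorder splits into left=[22], right=[]
  root=22; inorder splits into left=[], right=[]
  root=10; inorder splits into left=[], right=[16]
  root=16; inorder splits into left=[], right=[]
Reconstructed level-order: [18, 10, 25, 16, 22]


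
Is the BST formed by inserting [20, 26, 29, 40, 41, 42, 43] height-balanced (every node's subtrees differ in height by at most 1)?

Tree (level-order array): [20, None, 26, None, 29, None, 40, None, 41, None, 42, None, 43]
Definition: a tree is height-balanced if, at every node, |h(left) - h(right)| <= 1 (empty subtree has height -1).
Bottom-up per-node check:
  node 43: h_left=-1, h_right=-1, diff=0 [OK], height=0
  node 42: h_left=-1, h_right=0, diff=1 [OK], height=1
  node 41: h_left=-1, h_right=1, diff=2 [FAIL (|-1-1|=2 > 1)], height=2
  node 40: h_left=-1, h_right=2, diff=3 [FAIL (|-1-2|=3 > 1)], height=3
  node 29: h_left=-1, h_right=3, diff=4 [FAIL (|-1-3|=4 > 1)], height=4
  node 26: h_left=-1, h_right=4, diff=5 [FAIL (|-1-4|=5 > 1)], height=5
  node 20: h_left=-1, h_right=5, diff=6 [FAIL (|-1-5|=6 > 1)], height=6
Node 41 violates the condition: |-1 - 1| = 2 > 1.
Result: Not balanced


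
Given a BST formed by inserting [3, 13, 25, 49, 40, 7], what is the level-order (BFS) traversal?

Tree insertion order: [3, 13, 25, 49, 40, 7]
Tree (level-order array): [3, None, 13, 7, 25, None, None, None, 49, 40]
BFS from the root, enqueuing left then right child of each popped node:
  queue [3] -> pop 3, enqueue [13], visited so far: [3]
  queue [13] -> pop 13, enqueue [7, 25], visited so far: [3, 13]
  queue [7, 25] -> pop 7, enqueue [none], visited so far: [3, 13, 7]
  queue [25] -> pop 25, enqueue [49], visited so far: [3, 13, 7, 25]
  queue [49] -> pop 49, enqueue [40], visited so far: [3, 13, 7, 25, 49]
  queue [40] -> pop 40, enqueue [none], visited so far: [3, 13, 7, 25, 49, 40]
Result: [3, 13, 7, 25, 49, 40]


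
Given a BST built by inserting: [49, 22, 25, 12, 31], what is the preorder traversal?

Tree insertion order: [49, 22, 25, 12, 31]
Tree (level-order array): [49, 22, None, 12, 25, None, None, None, 31]
Preorder traversal: [49, 22, 12, 25, 31]


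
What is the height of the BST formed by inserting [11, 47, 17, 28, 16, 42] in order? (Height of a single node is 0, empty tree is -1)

Insertion order: [11, 47, 17, 28, 16, 42]
Tree (level-order array): [11, None, 47, 17, None, 16, 28, None, None, None, 42]
Compute height bottom-up (empty subtree = -1):
  height(16) = 1 + max(-1, -1) = 0
  height(42) = 1 + max(-1, -1) = 0
  height(28) = 1 + max(-1, 0) = 1
  height(17) = 1 + max(0, 1) = 2
  height(47) = 1 + max(2, -1) = 3
  height(11) = 1 + max(-1, 3) = 4
Height = 4


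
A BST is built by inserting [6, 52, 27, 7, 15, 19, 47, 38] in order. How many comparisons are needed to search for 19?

Search path for 19: 6 -> 52 -> 27 -> 7 -> 15 -> 19
Found: True
Comparisons: 6


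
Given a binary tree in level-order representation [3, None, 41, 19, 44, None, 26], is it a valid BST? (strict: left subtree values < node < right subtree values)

Level-order array: [3, None, 41, 19, 44, None, 26]
Validate using subtree bounds (lo, hi): at each node, require lo < value < hi,
then recurse left with hi=value and right with lo=value.
Preorder trace (stopping at first violation):
  at node 3 with bounds (-inf, +inf): OK
  at node 41 with bounds (3, +inf): OK
  at node 19 with bounds (3, 41): OK
  at node 26 with bounds (19, 41): OK
  at node 44 with bounds (41, +inf): OK
No violation found at any node.
Result: Valid BST


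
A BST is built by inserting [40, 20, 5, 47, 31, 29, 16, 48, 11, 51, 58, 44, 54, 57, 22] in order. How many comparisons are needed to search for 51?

Search path for 51: 40 -> 47 -> 48 -> 51
Found: True
Comparisons: 4


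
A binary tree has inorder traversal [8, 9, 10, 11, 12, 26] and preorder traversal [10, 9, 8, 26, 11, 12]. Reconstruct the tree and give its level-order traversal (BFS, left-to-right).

Inorder:  [8, 9, 10, 11, 12, 26]
Preorder: [10, 9, 8, 26, 11, 12]
Algorithm: preorder visits root first, so consume preorder in order;
for each root, split the current inorder slice at that value into
left-subtree inorder and right-subtree inorder, then recurse.
Recursive splits:
  root=10; inorder splits into left=[8, 9], right=[11, 12, 26]
  root=9; inorder splits into left=[8], right=[]
  root=8; inorder splits into left=[], right=[]
  root=26; inorder splits into left=[11, 12], right=[]
  root=11; inorder splits into left=[], right=[12]
  root=12; inorder splits into left=[], right=[]
Reconstructed level-order: [10, 9, 26, 8, 11, 12]


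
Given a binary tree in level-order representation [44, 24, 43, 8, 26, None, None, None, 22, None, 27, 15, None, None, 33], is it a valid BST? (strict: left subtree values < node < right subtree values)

Level-order array: [44, 24, 43, 8, 26, None, None, None, 22, None, 27, 15, None, None, 33]
Validate using subtree bounds (lo, hi): at each node, require lo < value < hi,
then recurse left with hi=value and right with lo=value.
Preorder trace (stopping at first violation):
  at node 44 with bounds (-inf, +inf): OK
  at node 24 with bounds (-inf, 44): OK
  at node 8 with bounds (-inf, 24): OK
  at node 22 with bounds (8, 24): OK
  at node 15 with bounds (8, 22): OK
  at node 26 with bounds (24, 44): OK
  at node 27 with bounds (26, 44): OK
  at node 33 with bounds (27, 44): OK
  at node 43 with bounds (44, +inf): VIOLATION
Node 43 violates its bound: not (44 < 43 < +inf).
Result: Not a valid BST


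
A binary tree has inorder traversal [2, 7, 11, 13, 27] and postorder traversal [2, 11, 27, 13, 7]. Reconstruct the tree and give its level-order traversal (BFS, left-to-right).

Inorder:   [2, 7, 11, 13, 27]
Postorder: [2, 11, 27, 13, 7]
Algorithm: postorder visits root last, so walk postorder right-to-left;
each value is the root of the current inorder slice — split it at that
value, recurse on the right subtree first, then the left.
Recursive splits:
  root=7; inorder splits into left=[2], right=[11, 13, 27]
  root=13; inorder splits into left=[11], right=[27]
  root=27; inorder splits into left=[], right=[]
  root=11; inorder splits into left=[], right=[]
  root=2; inorder splits into left=[], right=[]
Reconstructed level-order: [7, 2, 13, 11, 27]


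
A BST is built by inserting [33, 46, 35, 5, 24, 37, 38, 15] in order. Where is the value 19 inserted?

Starting tree (level order): [33, 5, 46, None, 24, 35, None, 15, None, None, 37, None, None, None, 38]
Insertion path: 33 -> 5 -> 24 -> 15
Result: insert 19 as right child of 15
Final tree (level order): [33, 5, 46, None, 24, 35, None, 15, None, None, 37, None, 19, None, 38]


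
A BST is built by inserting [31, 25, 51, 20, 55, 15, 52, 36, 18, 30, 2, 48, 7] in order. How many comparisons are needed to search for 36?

Search path for 36: 31 -> 51 -> 36
Found: True
Comparisons: 3


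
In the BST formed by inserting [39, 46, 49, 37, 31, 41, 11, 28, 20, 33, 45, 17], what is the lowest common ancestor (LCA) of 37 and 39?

Tree insertion order: [39, 46, 49, 37, 31, 41, 11, 28, 20, 33, 45, 17]
Tree (level-order array): [39, 37, 46, 31, None, 41, 49, 11, 33, None, 45, None, None, None, 28, None, None, None, None, 20, None, 17]
In a BST, the LCA of p=37, q=39 is the first node v on the
root-to-leaf path with p <= v <= q (go left if both < v, right if both > v).
Walk from root:
  at 39: 37 <= 39 <= 39, this is the LCA
LCA = 39


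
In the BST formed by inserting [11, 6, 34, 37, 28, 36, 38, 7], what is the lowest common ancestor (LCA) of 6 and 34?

Tree insertion order: [11, 6, 34, 37, 28, 36, 38, 7]
Tree (level-order array): [11, 6, 34, None, 7, 28, 37, None, None, None, None, 36, 38]
In a BST, the LCA of p=6, q=34 is the first node v on the
root-to-leaf path with p <= v <= q (go left if both < v, right if both > v).
Walk from root:
  at 11: 6 <= 11 <= 34, this is the LCA
LCA = 11


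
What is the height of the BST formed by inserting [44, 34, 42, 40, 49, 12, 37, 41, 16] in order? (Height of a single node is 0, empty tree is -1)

Insertion order: [44, 34, 42, 40, 49, 12, 37, 41, 16]
Tree (level-order array): [44, 34, 49, 12, 42, None, None, None, 16, 40, None, None, None, 37, 41]
Compute height bottom-up (empty subtree = -1):
  height(16) = 1 + max(-1, -1) = 0
  height(12) = 1 + max(-1, 0) = 1
  height(37) = 1 + max(-1, -1) = 0
  height(41) = 1 + max(-1, -1) = 0
  height(40) = 1 + max(0, 0) = 1
  height(42) = 1 + max(1, -1) = 2
  height(34) = 1 + max(1, 2) = 3
  height(49) = 1 + max(-1, -1) = 0
  height(44) = 1 + max(3, 0) = 4
Height = 4


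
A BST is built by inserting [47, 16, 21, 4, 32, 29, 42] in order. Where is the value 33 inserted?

Starting tree (level order): [47, 16, None, 4, 21, None, None, None, 32, 29, 42]
Insertion path: 47 -> 16 -> 21 -> 32 -> 42
Result: insert 33 as left child of 42
Final tree (level order): [47, 16, None, 4, 21, None, None, None, 32, 29, 42, None, None, 33]


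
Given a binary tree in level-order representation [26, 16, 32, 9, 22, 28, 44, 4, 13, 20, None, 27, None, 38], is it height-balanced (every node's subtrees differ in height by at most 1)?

Tree (level-order array): [26, 16, 32, 9, 22, 28, 44, 4, 13, 20, None, 27, None, 38]
Definition: a tree is height-balanced if, at every node, |h(left) - h(right)| <= 1 (empty subtree has height -1).
Bottom-up per-node check:
  node 4: h_left=-1, h_right=-1, diff=0 [OK], height=0
  node 13: h_left=-1, h_right=-1, diff=0 [OK], height=0
  node 9: h_left=0, h_right=0, diff=0 [OK], height=1
  node 20: h_left=-1, h_right=-1, diff=0 [OK], height=0
  node 22: h_left=0, h_right=-1, diff=1 [OK], height=1
  node 16: h_left=1, h_right=1, diff=0 [OK], height=2
  node 27: h_left=-1, h_right=-1, diff=0 [OK], height=0
  node 28: h_left=0, h_right=-1, diff=1 [OK], height=1
  node 38: h_left=-1, h_right=-1, diff=0 [OK], height=0
  node 44: h_left=0, h_right=-1, diff=1 [OK], height=1
  node 32: h_left=1, h_right=1, diff=0 [OK], height=2
  node 26: h_left=2, h_right=2, diff=0 [OK], height=3
All nodes satisfy the balance condition.
Result: Balanced


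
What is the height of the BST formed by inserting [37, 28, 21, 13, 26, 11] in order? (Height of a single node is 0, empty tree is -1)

Insertion order: [37, 28, 21, 13, 26, 11]
Tree (level-order array): [37, 28, None, 21, None, 13, 26, 11]
Compute height bottom-up (empty subtree = -1):
  height(11) = 1 + max(-1, -1) = 0
  height(13) = 1 + max(0, -1) = 1
  height(26) = 1 + max(-1, -1) = 0
  height(21) = 1 + max(1, 0) = 2
  height(28) = 1 + max(2, -1) = 3
  height(37) = 1 + max(3, -1) = 4
Height = 4


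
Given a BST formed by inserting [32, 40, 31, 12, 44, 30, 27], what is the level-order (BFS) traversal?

Tree insertion order: [32, 40, 31, 12, 44, 30, 27]
Tree (level-order array): [32, 31, 40, 12, None, None, 44, None, 30, None, None, 27]
BFS from the root, enqueuing left then right child of each popped node:
  queue [32] -> pop 32, enqueue [31, 40], visited so far: [32]
  queue [31, 40] -> pop 31, enqueue [12], visited so far: [32, 31]
  queue [40, 12] -> pop 40, enqueue [44], visited so far: [32, 31, 40]
  queue [12, 44] -> pop 12, enqueue [30], visited so far: [32, 31, 40, 12]
  queue [44, 30] -> pop 44, enqueue [none], visited so far: [32, 31, 40, 12, 44]
  queue [30] -> pop 30, enqueue [27], visited so far: [32, 31, 40, 12, 44, 30]
  queue [27] -> pop 27, enqueue [none], visited so far: [32, 31, 40, 12, 44, 30, 27]
Result: [32, 31, 40, 12, 44, 30, 27]


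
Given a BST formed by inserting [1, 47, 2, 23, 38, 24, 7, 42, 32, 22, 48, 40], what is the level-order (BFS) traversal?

Tree insertion order: [1, 47, 2, 23, 38, 24, 7, 42, 32, 22, 48, 40]
Tree (level-order array): [1, None, 47, 2, 48, None, 23, None, None, 7, 38, None, 22, 24, 42, None, None, None, 32, 40]
BFS from the root, enqueuing left then right child of each popped node:
  queue [1] -> pop 1, enqueue [47], visited so far: [1]
  queue [47] -> pop 47, enqueue [2, 48], visited so far: [1, 47]
  queue [2, 48] -> pop 2, enqueue [23], visited so far: [1, 47, 2]
  queue [48, 23] -> pop 48, enqueue [none], visited so far: [1, 47, 2, 48]
  queue [23] -> pop 23, enqueue [7, 38], visited so far: [1, 47, 2, 48, 23]
  queue [7, 38] -> pop 7, enqueue [22], visited so far: [1, 47, 2, 48, 23, 7]
  queue [38, 22] -> pop 38, enqueue [24, 42], visited so far: [1, 47, 2, 48, 23, 7, 38]
  queue [22, 24, 42] -> pop 22, enqueue [none], visited so far: [1, 47, 2, 48, 23, 7, 38, 22]
  queue [24, 42] -> pop 24, enqueue [32], visited so far: [1, 47, 2, 48, 23, 7, 38, 22, 24]
  queue [42, 32] -> pop 42, enqueue [40], visited so far: [1, 47, 2, 48, 23, 7, 38, 22, 24, 42]
  queue [32, 40] -> pop 32, enqueue [none], visited so far: [1, 47, 2, 48, 23, 7, 38, 22, 24, 42, 32]
  queue [40] -> pop 40, enqueue [none], visited so far: [1, 47, 2, 48, 23, 7, 38, 22, 24, 42, 32, 40]
Result: [1, 47, 2, 48, 23, 7, 38, 22, 24, 42, 32, 40]


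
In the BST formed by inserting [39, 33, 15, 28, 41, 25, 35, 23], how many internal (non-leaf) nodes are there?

Tree built from: [39, 33, 15, 28, 41, 25, 35, 23]
Tree (level-order array): [39, 33, 41, 15, 35, None, None, None, 28, None, None, 25, None, 23]
Rule: An internal node has at least one child.
Per-node child counts:
  node 39: 2 child(ren)
  node 33: 2 child(ren)
  node 15: 1 child(ren)
  node 28: 1 child(ren)
  node 25: 1 child(ren)
  node 23: 0 child(ren)
  node 35: 0 child(ren)
  node 41: 0 child(ren)
Matching nodes: [39, 33, 15, 28, 25]
Count of internal (non-leaf) nodes: 5


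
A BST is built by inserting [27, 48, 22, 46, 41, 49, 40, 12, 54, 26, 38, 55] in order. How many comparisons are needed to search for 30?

Search path for 30: 27 -> 48 -> 46 -> 41 -> 40 -> 38
Found: False
Comparisons: 6


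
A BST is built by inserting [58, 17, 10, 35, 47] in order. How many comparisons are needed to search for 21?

Search path for 21: 58 -> 17 -> 35
Found: False
Comparisons: 3


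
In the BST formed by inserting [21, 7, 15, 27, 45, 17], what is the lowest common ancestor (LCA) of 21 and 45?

Tree insertion order: [21, 7, 15, 27, 45, 17]
Tree (level-order array): [21, 7, 27, None, 15, None, 45, None, 17]
In a BST, the LCA of p=21, q=45 is the first node v on the
root-to-leaf path with p <= v <= q (go left if both < v, right if both > v).
Walk from root:
  at 21: 21 <= 21 <= 45, this is the LCA
LCA = 21


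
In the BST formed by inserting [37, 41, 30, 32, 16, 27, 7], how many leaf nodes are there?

Tree built from: [37, 41, 30, 32, 16, 27, 7]
Tree (level-order array): [37, 30, 41, 16, 32, None, None, 7, 27]
Rule: A leaf has 0 children.
Per-node child counts:
  node 37: 2 child(ren)
  node 30: 2 child(ren)
  node 16: 2 child(ren)
  node 7: 0 child(ren)
  node 27: 0 child(ren)
  node 32: 0 child(ren)
  node 41: 0 child(ren)
Matching nodes: [7, 27, 32, 41]
Count of leaf nodes: 4


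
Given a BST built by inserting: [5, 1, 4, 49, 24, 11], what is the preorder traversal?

Tree insertion order: [5, 1, 4, 49, 24, 11]
Tree (level-order array): [5, 1, 49, None, 4, 24, None, None, None, 11]
Preorder traversal: [5, 1, 4, 49, 24, 11]


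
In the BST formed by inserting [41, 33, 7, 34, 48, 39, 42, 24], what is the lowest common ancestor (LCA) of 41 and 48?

Tree insertion order: [41, 33, 7, 34, 48, 39, 42, 24]
Tree (level-order array): [41, 33, 48, 7, 34, 42, None, None, 24, None, 39]
In a BST, the LCA of p=41, q=48 is the first node v on the
root-to-leaf path with p <= v <= q (go left if both < v, right if both > v).
Walk from root:
  at 41: 41 <= 41 <= 48, this is the LCA
LCA = 41


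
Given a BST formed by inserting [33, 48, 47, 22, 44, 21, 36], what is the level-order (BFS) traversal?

Tree insertion order: [33, 48, 47, 22, 44, 21, 36]
Tree (level-order array): [33, 22, 48, 21, None, 47, None, None, None, 44, None, 36]
BFS from the root, enqueuing left then right child of each popped node:
  queue [33] -> pop 33, enqueue [22, 48], visited so far: [33]
  queue [22, 48] -> pop 22, enqueue [21], visited so far: [33, 22]
  queue [48, 21] -> pop 48, enqueue [47], visited so far: [33, 22, 48]
  queue [21, 47] -> pop 21, enqueue [none], visited so far: [33, 22, 48, 21]
  queue [47] -> pop 47, enqueue [44], visited so far: [33, 22, 48, 21, 47]
  queue [44] -> pop 44, enqueue [36], visited so far: [33, 22, 48, 21, 47, 44]
  queue [36] -> pop 36, enqueue [none], visited so far: [33, 22, 48, 21, 47, 44, 36]
Result: [33, 22, 48, 21, 47, 44, 36]


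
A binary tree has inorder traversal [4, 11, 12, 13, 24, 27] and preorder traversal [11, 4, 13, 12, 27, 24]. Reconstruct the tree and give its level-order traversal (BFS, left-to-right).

Inorder:  [4, 11, 12, 13, 24, 27]
Preorder: [11, 4, 13, 12, 27, 24]
Algorithm: preorder visits root first, so consume preorder in order;
for each root, split the current inorder slice at that value into
left-subtree inorder and right-subtree inorder, then recurse.
Recursive splits:
  root=11; inorder splits into left=[4], right=[12, 13, 24, 27]
  root=4; inorder splits into left=[], right=[]
  root=13; inorder splits into left=[12], right=[24, 27]
  root=12; inorder splits into left=[], right=[]
  root=27; inorder splits into left=[24], right=[]
  root=24; inorder splits into left=[], right=[]
Reconstructed level-order: [11, 4, 13, 12, 27, 24]


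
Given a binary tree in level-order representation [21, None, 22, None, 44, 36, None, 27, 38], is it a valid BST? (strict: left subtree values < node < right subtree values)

Level-order array: [21, None, 22, None, 44, 36, None, 27, 38]
Validate using subtree bounds (lo, hi): at each node, require lo < value < hi,
then recurse left with hi=value and right with lo=value.
Preorder trace (stopping at first violation):
  at node 21 with bounds (-inf, +inf): OK
  at node 22 with bounds (21, +inf): OK
  at node 44 with bounds (22, +inf): OK
  at node 36 with bounds (22, 44): OK
  at node 27 with bounds (22, 36): OK
  at node 38 with bounds (36, 44): OK
No violation found at any node.
Result: Valid BST


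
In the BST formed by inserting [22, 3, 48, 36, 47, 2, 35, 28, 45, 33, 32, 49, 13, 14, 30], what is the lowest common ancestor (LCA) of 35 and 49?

Tree insertion order: [22, 3, 48, 36, 47, 2, 35, 28, 45, 33, 32, 49, 13, 14, 30]
Tree (level-order array): [22, 3, 48, 2, 13, 36, 49, None, None, None, 14, 35, 47, None, None, None, None, 28, None, 45, None, None, 33, None, None, 32, None, 30]
In a BST, the LCA of p=35, q=49 is the first node v on the
root-to-leaf path with p <= v <= q (go left if both < v, right if both > v).
Walk from root:
  at 22: both 35 and 49 > 22, go right
  at 48: 35 <= 48 <= 49, this is the LCA
LCA = 48


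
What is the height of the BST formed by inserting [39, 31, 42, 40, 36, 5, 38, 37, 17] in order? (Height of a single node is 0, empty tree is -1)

Insertion order: [39, 31, 42, 40, 36, 5, 38, 37, 17]
Tree (level-order array): [39, 31, 42, 5, 36, 40, None, None, 17, None, 38, None, None, None, None, 37]
Compute height bottom-up (empty subtree = -1):
  height(17) = 1 + max(-1, -1) = 0
  height(5) = 1 + max(-1, 0) = 1
  height(37) = 1 + max(-1, -1) = 0
  height(38) = 1 + max(0, -1) = 1
  height(36) = 1 + max(-1, 1) = 2
  height(31) = 1 + max(1, 2) = 3
  height(40) = 1 + max(-1, -1) = 0
  height(42) = 1 + max(0, -1) = 1
  height(39) = 1 + max(3, 1) = 4
Height = 4


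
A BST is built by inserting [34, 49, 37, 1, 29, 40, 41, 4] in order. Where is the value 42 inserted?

Starting tree (level order): [34, 1, 49, None, 29, 37, None, 4, None, None, 40, None, None, None, 41]
Insertion path: 34 -> 49 -> 37 -> 40 -> 41
Result: insert 42 as right child of 41
Final tree (level order): [34, 1, 49, None, 29, 37, None, 4, None, None, 40, None, None, None, 41, None, 42]


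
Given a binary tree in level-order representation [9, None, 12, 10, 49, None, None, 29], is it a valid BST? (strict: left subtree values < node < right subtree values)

Level-order array: [9, None, 12, 10, 49, None, None, 29]
Validate using subtree bounds (lo, hi): at each node, require lo < value < hi,
then recurse left with hi=value and right with lo=value.
Preorder trace (stopping at first violation):
  at node 9 with bounds (-inf, +inf): OK
  at node 12 with bounds (9, +inf): OK
  at node 10 with bounds (9, 12): OK
  at node 49 with bounds (12, +inf): OK
  at node 29 with bounds (12, 49): OK
No violation found at any node.
Result: Valid BST


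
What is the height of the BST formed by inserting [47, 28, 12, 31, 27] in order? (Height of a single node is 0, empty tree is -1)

Insertion order: [47, 28, 12, 31, 27]
Tree (level-order array): [47, 28, None, 12, 31, None, 27]
Compute height bottom-up (empty subtree = -1):
  height(27) = 1 + max(-1, -1) = 0
  height(12) = 1 + max(-1, 0) = 1
  height(31) = 1 + max(-1, -1) = 0
  height(28) = 1 + max(1, 0) = 2
  height(47) = 1 + max(2, -1) = 3
Height = 3


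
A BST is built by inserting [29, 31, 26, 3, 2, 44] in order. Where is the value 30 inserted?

Starting tree (level order): [29, 26, 31, 3, None, None, 44, 2]
Insertion path: 29 -> 31
Result: insert 30 as left child of 31
Final tree (level order): [29, 26, 31, 3, None, 30, 44, 2]
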